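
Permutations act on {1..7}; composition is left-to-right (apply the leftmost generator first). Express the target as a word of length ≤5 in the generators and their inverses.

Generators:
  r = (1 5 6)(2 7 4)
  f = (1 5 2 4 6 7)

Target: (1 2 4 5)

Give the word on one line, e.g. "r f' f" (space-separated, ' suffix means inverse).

  after f': (1 7 6 4 2 5)
  after f': (1 6 2)(4 5 7)
  after f': (1 4)(2 7)(5 6)
  after r: (1 2 4 5)

f' f' f' r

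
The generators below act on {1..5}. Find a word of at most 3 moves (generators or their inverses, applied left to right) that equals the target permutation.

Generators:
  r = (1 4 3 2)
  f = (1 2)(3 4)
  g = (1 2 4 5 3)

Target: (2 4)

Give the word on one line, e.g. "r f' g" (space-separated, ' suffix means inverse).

r' f

  after r': (1 2 3 4)
  after f: (2 4)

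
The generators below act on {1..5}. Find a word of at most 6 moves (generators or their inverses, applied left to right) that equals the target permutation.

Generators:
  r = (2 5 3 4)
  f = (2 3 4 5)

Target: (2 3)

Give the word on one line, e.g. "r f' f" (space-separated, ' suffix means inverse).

  after f: (2 3 4 5)
  after r': (2 5 4)
  after f: (3 4)
  after r': (2 4 5)
  after f': (2 3)

f r' f r' f'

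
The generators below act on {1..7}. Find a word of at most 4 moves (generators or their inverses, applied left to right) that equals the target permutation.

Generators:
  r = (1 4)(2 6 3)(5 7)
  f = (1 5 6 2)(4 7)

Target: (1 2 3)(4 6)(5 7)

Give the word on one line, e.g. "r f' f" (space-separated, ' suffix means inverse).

f' r f

  after f': (1 2 6 5)(4 7)
  after r: (1 6 7)(2 3)(4 5)
  after f: (1 2 3)(4 6)(5 7)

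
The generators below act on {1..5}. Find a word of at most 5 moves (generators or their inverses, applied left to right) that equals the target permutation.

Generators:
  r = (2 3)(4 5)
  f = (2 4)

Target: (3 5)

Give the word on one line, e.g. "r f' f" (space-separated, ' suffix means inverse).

f r f' r f

  after f: (2 4)
  after r: (2 5 4 3)
  after f': (2 5)(3 4)
  after r: (2 4)(3 5)
  after f: (3 5)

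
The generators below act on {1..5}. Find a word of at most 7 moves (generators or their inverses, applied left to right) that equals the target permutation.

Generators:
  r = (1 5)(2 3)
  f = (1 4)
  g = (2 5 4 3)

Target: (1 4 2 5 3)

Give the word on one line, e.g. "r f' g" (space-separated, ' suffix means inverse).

  after r': (1 5)(2 3)
  after g: (1 4 3 5)
  after f: (3 5 4)
  after g: (2 5 3 4)
  after f': (1 4 2 5 3)

r' g f g f'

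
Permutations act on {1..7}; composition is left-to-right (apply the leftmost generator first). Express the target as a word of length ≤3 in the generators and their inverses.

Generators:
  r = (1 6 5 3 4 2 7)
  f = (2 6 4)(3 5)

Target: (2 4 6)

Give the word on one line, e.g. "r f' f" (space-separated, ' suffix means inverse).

f f

  after f: (2 6 4)(3 5)
  after f: (2 4 6)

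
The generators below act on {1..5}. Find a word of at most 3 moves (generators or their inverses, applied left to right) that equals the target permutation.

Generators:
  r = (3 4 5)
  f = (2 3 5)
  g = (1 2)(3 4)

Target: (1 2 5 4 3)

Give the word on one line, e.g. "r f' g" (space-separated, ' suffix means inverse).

  after f': (2 5 3)
  after g: (1 2 5 4 3)

f' g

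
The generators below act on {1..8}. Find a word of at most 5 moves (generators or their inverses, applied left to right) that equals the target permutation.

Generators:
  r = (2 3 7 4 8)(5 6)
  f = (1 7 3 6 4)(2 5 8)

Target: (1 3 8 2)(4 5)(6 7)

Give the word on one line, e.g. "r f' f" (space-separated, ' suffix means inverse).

  after r': (2 8 4 7 3)(5 6)
  after r': (2 4 3 8 7)
  after f: (1 7 5 8 3 2)(4 6)
  after r': (1 3 8 2)(4 5)(6 7)

r' r' f r'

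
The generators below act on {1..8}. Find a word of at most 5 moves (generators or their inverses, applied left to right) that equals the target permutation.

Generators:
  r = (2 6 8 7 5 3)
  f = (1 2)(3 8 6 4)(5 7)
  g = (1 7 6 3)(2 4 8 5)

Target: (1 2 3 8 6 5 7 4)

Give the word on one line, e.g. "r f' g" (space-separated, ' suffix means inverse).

  after f': (1 2)(3 4 6 8)(5 7)
  after g: (1 4 3 8)(2 7)(5 6)
  after g: (1 8 7 4)(2 6)(3 5)
  after r': (1 6 3 7 4)
  after r': (1 2 3 8 6 5 7 4)

f' g g r' r'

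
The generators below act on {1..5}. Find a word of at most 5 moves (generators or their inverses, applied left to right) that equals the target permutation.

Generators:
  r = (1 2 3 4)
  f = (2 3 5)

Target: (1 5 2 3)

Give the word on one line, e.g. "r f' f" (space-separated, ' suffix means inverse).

f' r' r' f r

  after f': (2 5 3)
  after r': (1 4 3)(2 5)
  after r': (1 3 4 2 5)
  after f: (1 5)(3 4)
  after r: (1 5 2 3)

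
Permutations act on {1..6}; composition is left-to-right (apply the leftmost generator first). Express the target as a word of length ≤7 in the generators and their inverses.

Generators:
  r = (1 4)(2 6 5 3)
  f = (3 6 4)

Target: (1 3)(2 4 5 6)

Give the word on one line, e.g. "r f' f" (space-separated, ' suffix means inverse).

r f r f r'

  after r: (1 4)(2 6 5 3)
  after f: (1 3 2 4)(5 6)
  after r: (1 2)(3 6)
  after f: (1 2)(3 4)
  after r': (1 3)(2 4 5 6)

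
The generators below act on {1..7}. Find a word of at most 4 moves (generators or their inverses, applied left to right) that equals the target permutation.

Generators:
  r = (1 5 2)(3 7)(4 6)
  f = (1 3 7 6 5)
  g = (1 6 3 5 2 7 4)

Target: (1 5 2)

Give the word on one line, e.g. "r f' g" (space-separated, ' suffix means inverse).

r' r'

  after r': (1 2 5)(3 7)(4 6)
  after r': (1 5 2)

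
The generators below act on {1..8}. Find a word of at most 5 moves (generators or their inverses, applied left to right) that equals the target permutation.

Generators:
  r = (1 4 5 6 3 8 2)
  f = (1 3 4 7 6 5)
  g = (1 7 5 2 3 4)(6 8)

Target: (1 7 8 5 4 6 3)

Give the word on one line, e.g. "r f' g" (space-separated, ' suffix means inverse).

f' r' f r

  after f': (1 5 6 7 4 3)
  after r': (1 4 6 7)(2 8 3)
  after f: (1 7 3 2 8 4 5)
  after r: (1 7 8 5 4 6 3)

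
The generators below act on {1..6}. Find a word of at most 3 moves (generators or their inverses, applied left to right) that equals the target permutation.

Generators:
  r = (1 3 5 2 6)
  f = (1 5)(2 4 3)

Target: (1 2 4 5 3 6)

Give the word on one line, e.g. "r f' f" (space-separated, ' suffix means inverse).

  after f: (1 5)(2 4 3)
  after r: (1 2 4 5 3 6)

f r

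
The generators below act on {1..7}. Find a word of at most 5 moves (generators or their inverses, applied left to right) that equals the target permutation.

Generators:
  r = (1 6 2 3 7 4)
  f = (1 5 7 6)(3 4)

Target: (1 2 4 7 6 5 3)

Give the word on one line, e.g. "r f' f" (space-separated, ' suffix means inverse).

r' f' r' f

  after r': (1 4 7 3 2 6)
  after f': (1 3 2 7 4 5)
  after r': (1 2 3 6)(4 5)
  after f: (1 2 4 7 6 5 3)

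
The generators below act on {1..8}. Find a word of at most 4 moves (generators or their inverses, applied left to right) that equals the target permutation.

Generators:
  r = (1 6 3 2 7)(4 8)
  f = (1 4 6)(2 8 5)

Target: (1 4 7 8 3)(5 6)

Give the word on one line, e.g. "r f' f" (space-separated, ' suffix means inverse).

  after f': (1 6 4)(2 5 8)
  after r': (2 5 4 7)(3 6 8)
  after f: (1 4 7 8 3)(5 6)

f' r' f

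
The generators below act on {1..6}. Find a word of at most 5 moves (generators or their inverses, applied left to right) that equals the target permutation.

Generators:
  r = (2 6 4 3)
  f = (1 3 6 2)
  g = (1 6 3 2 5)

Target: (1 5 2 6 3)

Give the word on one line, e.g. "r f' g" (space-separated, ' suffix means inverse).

f g g f

  after f: (1 3 6 2)
  after g: (1 2 6 5)
  after g: (1 5 6)(2 3)
  after f: (1 5 2 6 3)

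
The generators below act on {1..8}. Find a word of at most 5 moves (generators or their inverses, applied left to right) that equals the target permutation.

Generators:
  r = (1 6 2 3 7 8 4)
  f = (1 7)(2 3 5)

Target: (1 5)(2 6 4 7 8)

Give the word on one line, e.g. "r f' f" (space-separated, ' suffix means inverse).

  after f: (1 7)(2 3 5)
  after r': (1 3 5 6)(4 8 7)
  after r': (1 2 6 4 7 8 3 5)
  after f: (1 3 2 6 4)(5 7 8)
  after f: (1 5)(2 6 4 7 8)

f r' r' f f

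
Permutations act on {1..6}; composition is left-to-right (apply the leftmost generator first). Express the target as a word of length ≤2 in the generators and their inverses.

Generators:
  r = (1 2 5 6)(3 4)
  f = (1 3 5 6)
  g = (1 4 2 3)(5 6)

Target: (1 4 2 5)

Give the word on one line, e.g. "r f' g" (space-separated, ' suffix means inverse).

g f

  after g: (1 4 2 3)(5 6)
  after f: (1 4 2 5)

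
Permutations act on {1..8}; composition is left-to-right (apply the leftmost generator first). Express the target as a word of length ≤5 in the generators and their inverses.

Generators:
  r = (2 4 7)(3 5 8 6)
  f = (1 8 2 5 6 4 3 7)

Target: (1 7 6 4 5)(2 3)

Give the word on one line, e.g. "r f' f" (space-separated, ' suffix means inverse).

r f' r' r' r'

  after r: (2 4 7)(3 5 8 6)
  after f': (1 7 8 5)(2 6 4 3)
  after r': (1 4 6 2 8 3 7 5)
  after r': (1 2 5)(3 4 8 6 7)
  after r': (1 7 6 4 5)(2 3)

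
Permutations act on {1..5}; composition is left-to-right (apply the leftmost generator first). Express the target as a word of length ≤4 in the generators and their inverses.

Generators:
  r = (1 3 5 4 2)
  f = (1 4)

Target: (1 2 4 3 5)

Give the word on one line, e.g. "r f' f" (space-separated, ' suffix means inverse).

f' r f

  after f': (1 4)
  after r: (1 2)(3 5 4)
  after f: (1 2 4 3 5)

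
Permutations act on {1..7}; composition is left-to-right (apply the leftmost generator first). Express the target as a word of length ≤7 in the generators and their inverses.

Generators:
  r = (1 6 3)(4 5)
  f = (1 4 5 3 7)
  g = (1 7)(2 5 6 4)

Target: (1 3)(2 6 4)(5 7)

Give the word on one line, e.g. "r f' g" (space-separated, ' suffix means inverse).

g f g f' g

  after g: (1 7)(2 5 6 4)
  after f: (2 3 7 4)(5 6)
  after g: (1 7 2 3)(4 5)
  after f': (1 3 7 2 5)
  after g: (1 3)(2 6 4)(5 7)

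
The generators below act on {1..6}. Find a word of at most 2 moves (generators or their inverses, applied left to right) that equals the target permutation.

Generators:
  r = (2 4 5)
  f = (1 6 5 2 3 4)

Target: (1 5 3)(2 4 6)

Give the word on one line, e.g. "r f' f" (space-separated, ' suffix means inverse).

  after f: (1 6 5 2 3 4)
  after f: (1 5 3)(2 4 6)

f f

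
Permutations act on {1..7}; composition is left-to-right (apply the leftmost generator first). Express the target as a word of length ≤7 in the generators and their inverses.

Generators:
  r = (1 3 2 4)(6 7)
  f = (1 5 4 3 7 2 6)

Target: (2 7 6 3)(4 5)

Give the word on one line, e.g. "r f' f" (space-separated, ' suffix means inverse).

f f r' f f

  after f: (1 5 4 3 7 2 6)
  after f: (1 4 7 6 5 3 2)
  after r': (1 2 4 6 5)
  after f: (1 6 4)(2 3 7)
  after f: (2 7 6 3)(4 5)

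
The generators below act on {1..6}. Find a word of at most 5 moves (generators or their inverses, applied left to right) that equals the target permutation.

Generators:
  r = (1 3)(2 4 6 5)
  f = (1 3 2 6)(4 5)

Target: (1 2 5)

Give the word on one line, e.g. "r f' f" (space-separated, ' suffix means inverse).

f' r' f' r

  after f': (1 6 2 3)(4 5)
  after r': (1 4 6 5 2)
  after f': (1 5 3)(2 6 4)
  after r: (1 2 5)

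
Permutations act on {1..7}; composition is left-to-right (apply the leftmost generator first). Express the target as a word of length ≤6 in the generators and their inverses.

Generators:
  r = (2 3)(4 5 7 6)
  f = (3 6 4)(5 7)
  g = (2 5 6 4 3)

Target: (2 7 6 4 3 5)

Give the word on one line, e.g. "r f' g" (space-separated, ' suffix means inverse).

g' f' r' r'

  after g': (2 3 4 6 5)
  after f': (2 4 3 6 7 5)
  after r': (2 6 5 3 7 4)
  after r': (2 7 6 4 3 5)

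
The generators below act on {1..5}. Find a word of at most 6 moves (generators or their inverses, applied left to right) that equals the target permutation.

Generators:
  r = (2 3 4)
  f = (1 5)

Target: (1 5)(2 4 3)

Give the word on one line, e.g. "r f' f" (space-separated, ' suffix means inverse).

f' r f' r f

  after f': (1 5)
  after r: (1 5)(2 3 4)
  after f': (2 3 4)
  after r: (2 4 3)
  after f: (1 5)(2 4 3)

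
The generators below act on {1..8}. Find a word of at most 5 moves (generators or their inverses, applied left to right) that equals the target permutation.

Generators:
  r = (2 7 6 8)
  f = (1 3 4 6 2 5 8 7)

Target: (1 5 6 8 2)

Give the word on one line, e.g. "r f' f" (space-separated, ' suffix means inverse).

f' r' f r

  after f': (1 7 8 5 2 6 4 3)
  after r': (1 2 7 6 4 3)(5 8)
  after f: (1 5 7 2)
  after r: (1 5 6 8 2)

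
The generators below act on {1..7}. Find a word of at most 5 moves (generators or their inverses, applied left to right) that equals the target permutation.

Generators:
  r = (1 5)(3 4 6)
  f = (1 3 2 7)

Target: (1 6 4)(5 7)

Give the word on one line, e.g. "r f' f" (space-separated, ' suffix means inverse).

f r' f'

  after f: (1 3 2 7)
  after r': (1 6 4 3 2 7 5)
  after f': (1 6 4)(5 7)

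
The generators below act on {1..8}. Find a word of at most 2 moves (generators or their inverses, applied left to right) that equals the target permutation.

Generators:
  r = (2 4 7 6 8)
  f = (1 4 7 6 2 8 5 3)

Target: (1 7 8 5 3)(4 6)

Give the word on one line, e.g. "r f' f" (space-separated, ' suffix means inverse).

f r

  after f: (1 4 7 6 2 8 5 3)
  after r: (1 7 8 5 3)(4 6)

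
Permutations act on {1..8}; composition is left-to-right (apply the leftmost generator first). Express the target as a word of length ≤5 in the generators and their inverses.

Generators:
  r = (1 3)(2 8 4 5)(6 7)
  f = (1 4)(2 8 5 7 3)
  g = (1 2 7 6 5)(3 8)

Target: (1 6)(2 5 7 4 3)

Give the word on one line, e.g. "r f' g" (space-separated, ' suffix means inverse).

  after g': (1 5 6 7 2)(3 8)
  after f: (1 7 8 2 4)(3 5 6)
  after r: (1 6)(2 5 7 4 3)

g' f r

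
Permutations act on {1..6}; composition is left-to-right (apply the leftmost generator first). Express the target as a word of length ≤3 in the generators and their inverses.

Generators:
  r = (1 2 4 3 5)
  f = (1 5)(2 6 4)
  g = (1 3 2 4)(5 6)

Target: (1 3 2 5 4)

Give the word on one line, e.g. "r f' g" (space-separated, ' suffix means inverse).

  after r': (1 5 3 4 2)
  after r': (1 3 2 5 4)

r' r'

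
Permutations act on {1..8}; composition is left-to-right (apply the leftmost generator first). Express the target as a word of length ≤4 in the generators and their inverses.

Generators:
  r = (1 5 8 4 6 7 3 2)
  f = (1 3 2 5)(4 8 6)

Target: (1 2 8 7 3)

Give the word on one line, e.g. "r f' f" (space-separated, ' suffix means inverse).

f r

  after f: (1 3 2 5)(4 8 6)
  after r: (1 2 8 7 3)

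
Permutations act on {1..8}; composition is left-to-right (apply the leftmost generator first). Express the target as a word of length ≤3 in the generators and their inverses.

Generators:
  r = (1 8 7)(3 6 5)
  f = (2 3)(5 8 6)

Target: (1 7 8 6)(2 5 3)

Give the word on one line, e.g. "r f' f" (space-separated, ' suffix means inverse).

f' r'

  after f': (2 3)(5 6 8)
  after r': (1 7 8 6)(2 5 3)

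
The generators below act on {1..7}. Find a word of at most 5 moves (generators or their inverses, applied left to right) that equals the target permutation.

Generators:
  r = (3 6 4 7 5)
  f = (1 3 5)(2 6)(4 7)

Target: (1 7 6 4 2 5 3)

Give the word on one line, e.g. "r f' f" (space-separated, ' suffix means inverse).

  after r': (3 5 7 4 6)
  after f: (1 3)(2 6 5 4)
  after r: (1 6 3)(2 4)(5 7)
  after r: (1 4 2 7 3)
  after r: (1 7 6 4 2 5 3)

r' f r r r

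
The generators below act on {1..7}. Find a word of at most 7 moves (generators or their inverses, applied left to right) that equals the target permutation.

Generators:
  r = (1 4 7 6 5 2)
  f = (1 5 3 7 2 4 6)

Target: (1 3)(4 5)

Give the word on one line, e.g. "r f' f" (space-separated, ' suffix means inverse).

  after r': (1 2 5 6 7 4)
  after f: (1 4 5)(2 3 7 6)
  after f: (1 6 4 3 2 7)
  after r': (1 7 2 4 3 5 6)
  after f': (1 3)(4 5)

r' f f r' f'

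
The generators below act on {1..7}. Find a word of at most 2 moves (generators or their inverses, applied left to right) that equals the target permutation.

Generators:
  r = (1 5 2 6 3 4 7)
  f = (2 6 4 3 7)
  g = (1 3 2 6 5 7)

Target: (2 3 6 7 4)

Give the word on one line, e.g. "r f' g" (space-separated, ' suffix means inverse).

f' f'

  after f': (2 7 3 4 6)
  after f': (2 3 6 7 4)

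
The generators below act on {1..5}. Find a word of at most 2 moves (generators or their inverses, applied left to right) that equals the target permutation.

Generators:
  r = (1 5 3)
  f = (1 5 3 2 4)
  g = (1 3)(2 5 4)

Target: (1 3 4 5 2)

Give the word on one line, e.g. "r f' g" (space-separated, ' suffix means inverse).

f f

  after f: (1 5 3 2 4)
  after f: (1 3 4 5 2)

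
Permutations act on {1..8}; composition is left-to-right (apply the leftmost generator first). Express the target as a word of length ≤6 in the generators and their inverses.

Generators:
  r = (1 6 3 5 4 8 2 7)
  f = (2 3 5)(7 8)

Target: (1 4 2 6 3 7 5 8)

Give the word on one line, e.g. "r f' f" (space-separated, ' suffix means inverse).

  after r': (1 7 2 8 4 5 3 6)
  after f: (1 8 4 2 7 3 6)
  after r: (1 2)(4 7 5)
  after f': (1 5 4 8 7 3 2)
  after r: (1 4 2 6 3 7 5 8)

r' f r f' r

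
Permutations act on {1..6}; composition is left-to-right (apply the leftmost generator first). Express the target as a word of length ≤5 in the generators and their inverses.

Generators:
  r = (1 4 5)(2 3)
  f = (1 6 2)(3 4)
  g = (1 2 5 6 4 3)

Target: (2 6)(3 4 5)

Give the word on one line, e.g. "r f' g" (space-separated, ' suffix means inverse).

  after r': (1 5 4)(2 3)
  after g': (1 2 4 3)(5 6)
  after f': (1 6 5)(2 3)
  after r: (1 6)(4 5)
  after f': (2 6)(3 4 5)

r' g' f' r f'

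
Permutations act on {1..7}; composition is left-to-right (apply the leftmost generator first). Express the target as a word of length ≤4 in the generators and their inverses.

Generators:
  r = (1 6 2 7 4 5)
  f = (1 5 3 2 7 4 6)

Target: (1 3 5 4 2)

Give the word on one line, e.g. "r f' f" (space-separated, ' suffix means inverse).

f f r r

  after f: (1 5 3 2 7 4 6)
  after f: (1 3 7 6 5 2 4)
  after r: (1 3 4 6)(2 5 7)
  after r: (1 3 5 4 2)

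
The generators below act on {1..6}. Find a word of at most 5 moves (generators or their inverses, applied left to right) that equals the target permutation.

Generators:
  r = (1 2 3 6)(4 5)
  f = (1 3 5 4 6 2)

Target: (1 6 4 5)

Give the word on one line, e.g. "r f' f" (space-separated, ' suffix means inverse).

  after f': (1 2 6 4 5 3)
  after r': (2 3 6 5)
  after r': (1 6 4 5)

f' r' r'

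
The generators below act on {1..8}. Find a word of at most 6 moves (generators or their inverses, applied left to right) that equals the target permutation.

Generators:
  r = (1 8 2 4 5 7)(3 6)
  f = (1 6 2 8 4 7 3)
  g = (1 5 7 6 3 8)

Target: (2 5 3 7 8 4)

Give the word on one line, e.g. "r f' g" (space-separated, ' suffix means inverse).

  after f': (1 3 7 4 8 2 6)
  after g': (1 6 8 2 7 4 3 5)
  after r': (1 3 4 6)(2 5 7)
  after f: (2 5 3 7 8 4)

f' g' r' f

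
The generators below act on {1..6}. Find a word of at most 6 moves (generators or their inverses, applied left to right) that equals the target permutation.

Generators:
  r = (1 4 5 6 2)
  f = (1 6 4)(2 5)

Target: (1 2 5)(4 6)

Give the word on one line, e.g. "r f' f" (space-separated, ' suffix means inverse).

r' f' r r

  after r': (1 2 6 5 4)
  after f': (1 5 6 2)
  after r: (1 6)(2 4 5)
  after r: (1 2 5)(4 6)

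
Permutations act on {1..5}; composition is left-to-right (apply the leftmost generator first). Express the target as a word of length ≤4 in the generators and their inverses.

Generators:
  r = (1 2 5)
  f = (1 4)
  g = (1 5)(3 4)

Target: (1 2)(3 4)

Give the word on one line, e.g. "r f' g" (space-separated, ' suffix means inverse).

g r'

  after g: (1 5)(3 4)
  after r': (1 2)(3 4)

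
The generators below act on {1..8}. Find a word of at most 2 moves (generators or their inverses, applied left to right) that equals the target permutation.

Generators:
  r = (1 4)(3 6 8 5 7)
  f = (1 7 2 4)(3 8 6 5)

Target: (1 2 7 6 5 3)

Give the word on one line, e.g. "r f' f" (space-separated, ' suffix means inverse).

r' f'

  after r': (1 4)(3 7 5 8 6)
  after f': (1 2 7 6 5 3)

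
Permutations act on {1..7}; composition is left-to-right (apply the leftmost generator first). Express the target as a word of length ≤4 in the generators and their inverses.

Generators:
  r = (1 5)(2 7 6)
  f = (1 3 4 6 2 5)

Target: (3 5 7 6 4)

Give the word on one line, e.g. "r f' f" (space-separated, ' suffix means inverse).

f' r

  after f': (1 5 2 6 4 3)
  after r: (3 5 7 6 4)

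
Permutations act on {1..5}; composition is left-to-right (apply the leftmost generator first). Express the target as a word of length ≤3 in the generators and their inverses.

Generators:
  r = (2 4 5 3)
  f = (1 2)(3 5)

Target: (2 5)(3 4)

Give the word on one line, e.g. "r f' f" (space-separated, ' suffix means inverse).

r r

  after r: (2 4 5 3)
  after r: (2 5)(3 4)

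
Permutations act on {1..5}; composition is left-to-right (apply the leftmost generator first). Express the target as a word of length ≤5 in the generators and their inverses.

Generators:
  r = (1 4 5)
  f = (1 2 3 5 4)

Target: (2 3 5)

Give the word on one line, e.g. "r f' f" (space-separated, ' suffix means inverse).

  after f': (1 4 5 3 2)
  after r': (2 5 3)
  after f': (1 4 5 2 3)
  after r': (2 3 5)

f' r' f' r'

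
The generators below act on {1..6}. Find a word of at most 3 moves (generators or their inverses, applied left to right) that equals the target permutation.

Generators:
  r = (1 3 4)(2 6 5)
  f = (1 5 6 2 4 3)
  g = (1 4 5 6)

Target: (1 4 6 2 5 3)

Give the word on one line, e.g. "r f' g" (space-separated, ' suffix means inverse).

  after f': (1 3 4 2 6 5)
  after r: (1 4 6 2 5 3)

f' r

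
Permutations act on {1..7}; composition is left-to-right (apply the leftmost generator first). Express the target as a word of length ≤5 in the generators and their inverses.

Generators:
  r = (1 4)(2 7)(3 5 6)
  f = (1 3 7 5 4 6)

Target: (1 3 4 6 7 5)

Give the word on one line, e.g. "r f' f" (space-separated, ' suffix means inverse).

  after r': (1 4)(2 7)(3 6 5)
  after r': (3 5 6)
  after f: (1 3 4 6 7 5)

r' r' f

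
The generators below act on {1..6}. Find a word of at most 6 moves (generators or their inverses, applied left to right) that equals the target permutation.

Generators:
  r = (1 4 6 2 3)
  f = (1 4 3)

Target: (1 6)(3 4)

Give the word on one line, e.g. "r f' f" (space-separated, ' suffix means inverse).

  after f: (1 4 3)
  after r': (2 6 4)
  after f: (1 4 2 6 3)
  after r: (1 6)(3 4)

f r' f r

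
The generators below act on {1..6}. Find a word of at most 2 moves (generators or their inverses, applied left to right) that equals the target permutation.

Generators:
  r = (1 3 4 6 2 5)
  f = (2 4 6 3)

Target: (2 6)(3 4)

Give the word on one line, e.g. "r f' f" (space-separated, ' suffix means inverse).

  after f': (2 3 6 4)
  after f': (2 6)(3 4)

f' f'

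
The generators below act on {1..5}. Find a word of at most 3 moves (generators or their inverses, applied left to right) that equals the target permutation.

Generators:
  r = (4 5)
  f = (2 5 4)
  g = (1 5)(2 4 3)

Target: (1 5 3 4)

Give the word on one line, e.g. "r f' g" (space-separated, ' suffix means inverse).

f' g'

  after f': (2 4 5)
  after g': (1 5 3 4)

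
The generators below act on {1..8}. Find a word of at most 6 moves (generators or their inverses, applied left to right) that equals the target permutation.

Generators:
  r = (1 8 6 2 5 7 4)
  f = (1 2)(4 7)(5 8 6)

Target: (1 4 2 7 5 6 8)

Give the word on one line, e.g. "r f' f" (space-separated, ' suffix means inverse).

  after r': (1 4 7 5 2 6 8)
  after r': (1 7 2 8 4 5 6)
  after f: (1 4 8 7)(2 6)
  after f: (1 7 2 5 8 4 6)
  after r: (1 4 2 7 5 6 8)

r' r' f f r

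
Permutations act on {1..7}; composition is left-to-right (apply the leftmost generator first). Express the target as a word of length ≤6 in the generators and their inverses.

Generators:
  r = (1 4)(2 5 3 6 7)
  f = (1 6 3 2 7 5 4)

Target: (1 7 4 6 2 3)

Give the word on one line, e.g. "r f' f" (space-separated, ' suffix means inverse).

f f r' f'

  after f: (1 6 3 2 7 5 4)
  after f: (1 3 7 4 6 2 5)
  after r': (1 5 4 3 6 7)
  after f': (1 7 4 6 2 3)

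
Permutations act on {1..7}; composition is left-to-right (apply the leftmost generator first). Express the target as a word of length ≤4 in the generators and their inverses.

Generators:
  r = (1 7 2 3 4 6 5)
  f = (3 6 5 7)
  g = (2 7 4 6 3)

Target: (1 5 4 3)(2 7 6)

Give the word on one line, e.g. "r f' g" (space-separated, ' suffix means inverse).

  after f': (3 7 5 6)
  after r': (1 5 4 3)(2 7 6)

f' r'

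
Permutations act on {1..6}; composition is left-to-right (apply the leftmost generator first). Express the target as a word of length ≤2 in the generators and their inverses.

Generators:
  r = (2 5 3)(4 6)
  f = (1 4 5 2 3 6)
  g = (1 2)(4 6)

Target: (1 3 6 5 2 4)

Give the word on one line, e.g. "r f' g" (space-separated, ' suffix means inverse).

g f

  after g: (1 2)(4 6)
  after f: (1 3 6 5 2 4)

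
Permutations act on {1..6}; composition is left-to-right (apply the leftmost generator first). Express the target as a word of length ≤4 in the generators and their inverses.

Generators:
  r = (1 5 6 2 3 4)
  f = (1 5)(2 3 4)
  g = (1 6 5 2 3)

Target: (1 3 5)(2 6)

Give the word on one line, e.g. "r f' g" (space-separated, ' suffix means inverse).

r' g' f r

  after r': (1 4 3 2 6 5)
  after g': (1 4 2)(3 5)
  after f: (1 2 5 4 3)
  after r: (1 3 5)(2 6)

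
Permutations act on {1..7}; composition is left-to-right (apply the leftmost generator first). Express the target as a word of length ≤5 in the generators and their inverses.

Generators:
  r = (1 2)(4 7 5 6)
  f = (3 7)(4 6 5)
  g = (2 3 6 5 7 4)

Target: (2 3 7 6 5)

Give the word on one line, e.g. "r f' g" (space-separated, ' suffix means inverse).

  after g': (2 4 7 5 6 3)
  after f': (2 5 4 3)(6 7)
  after g: (2 7 5)(4 6)
  after f': (2 3 7 6 5)

g' f' g f'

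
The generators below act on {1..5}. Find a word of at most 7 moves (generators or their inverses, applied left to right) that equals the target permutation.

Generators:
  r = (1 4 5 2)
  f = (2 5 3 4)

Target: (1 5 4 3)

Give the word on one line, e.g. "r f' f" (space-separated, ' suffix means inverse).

r' f r f' r

  after r': (1 2 5 4)
  after f: (1 5 2 3 4)
  after r: (1 2 3 5)
  after f': (1 4 3 2 5)
  after r: (1 5 4 3)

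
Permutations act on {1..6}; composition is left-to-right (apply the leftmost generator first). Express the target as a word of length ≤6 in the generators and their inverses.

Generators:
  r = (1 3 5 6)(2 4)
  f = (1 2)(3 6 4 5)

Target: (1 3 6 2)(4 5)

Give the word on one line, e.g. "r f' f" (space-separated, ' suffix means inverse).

r f r r

  after r: (1 3 5 6)(2 4)
  after f: (1 6 2 5 4)
  after r: (2 6 4 3 5)
  after r: (1 3 6 2)(4 5)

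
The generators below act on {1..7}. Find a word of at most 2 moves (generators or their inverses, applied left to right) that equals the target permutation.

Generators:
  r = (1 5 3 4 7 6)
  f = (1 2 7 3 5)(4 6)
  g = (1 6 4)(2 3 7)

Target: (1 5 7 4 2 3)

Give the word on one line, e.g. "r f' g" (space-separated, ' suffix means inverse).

r g

  after r: (1 5 3 4 7 6)
  after g: (1 5 7 4 2 3)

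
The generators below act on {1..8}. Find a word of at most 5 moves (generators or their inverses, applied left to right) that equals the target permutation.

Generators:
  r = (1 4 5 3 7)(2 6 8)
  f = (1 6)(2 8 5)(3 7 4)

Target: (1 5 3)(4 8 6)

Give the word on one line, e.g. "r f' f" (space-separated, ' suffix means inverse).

r f' f' r'

  after r: (1 4 5 3 7)(2 6 8)
  after f': (1 7 6 2)(4 8 5)
  after f': (1 3 4 2 6 5 7)
  after r': (1 5 3)(4 8 6)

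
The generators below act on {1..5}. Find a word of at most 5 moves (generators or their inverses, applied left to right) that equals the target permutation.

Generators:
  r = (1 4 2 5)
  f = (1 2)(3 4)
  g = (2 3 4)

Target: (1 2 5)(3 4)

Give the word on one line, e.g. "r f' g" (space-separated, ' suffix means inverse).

  after r: (1 4 2 5)
  after g': (1 3 2 5)
  after g': (1 2 5)(3 4)

r g' g'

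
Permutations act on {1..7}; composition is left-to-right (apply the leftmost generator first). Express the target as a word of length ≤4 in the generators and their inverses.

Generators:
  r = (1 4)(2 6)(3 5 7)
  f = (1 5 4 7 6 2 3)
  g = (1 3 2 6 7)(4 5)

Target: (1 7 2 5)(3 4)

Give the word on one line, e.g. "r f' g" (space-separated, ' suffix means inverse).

f r

  after f: (1 5 4 7 6 2 3)
  after r: (1 7 2 5)(3 4)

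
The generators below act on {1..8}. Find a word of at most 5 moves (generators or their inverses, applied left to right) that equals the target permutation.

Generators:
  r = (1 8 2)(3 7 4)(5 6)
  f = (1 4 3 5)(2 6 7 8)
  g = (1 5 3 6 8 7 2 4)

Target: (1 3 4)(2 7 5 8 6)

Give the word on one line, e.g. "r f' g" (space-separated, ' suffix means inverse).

f' g' g' r' r'

  after f': (1 5 3 4)(2 8 7 6)
  after g': (2 6 7 3)
  after g': (1 4 2 3 7 5)(6 8)
  after r': (1 7 6)(2 4 8 5)
  after r': (1 3 4)(2 7 5 8 6)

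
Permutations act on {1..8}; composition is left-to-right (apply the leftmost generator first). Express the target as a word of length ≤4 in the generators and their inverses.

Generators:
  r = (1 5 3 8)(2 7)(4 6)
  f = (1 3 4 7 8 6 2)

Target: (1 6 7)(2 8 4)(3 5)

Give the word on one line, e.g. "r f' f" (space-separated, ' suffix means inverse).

  after r': (1 8 3 5)(2 7)(4 6)
  after f: (1 6 7)(2 8 4)(3 5)

r' f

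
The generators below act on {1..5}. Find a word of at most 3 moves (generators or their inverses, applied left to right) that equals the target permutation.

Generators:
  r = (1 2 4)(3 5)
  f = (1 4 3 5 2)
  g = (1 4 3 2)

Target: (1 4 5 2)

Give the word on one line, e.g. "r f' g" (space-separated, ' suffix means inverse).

r' g' r'

  after r': (1 4 2)(3 5)
  after g': (3 5 4)
  after r': (1 4 5 2)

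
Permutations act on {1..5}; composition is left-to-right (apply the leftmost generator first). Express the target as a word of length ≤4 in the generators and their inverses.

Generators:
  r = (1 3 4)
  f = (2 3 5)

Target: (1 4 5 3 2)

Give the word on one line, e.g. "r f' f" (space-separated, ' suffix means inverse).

f' f' r' f

  after f': (2 5 3)
  after f': (2 3 5)
  after r': (1 4 3 5 2)
  after f: (1 4 5 3 2)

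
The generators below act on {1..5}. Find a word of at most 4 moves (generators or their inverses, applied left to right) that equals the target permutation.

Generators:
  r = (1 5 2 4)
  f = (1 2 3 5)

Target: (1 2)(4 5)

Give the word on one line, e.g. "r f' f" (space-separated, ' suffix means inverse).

  after f: (1 2 3 5)
  after r': (1 5 4 2 3)
  after f': (1 3 5 4)
  after f': (1 2)(4 5)

f r' f' f'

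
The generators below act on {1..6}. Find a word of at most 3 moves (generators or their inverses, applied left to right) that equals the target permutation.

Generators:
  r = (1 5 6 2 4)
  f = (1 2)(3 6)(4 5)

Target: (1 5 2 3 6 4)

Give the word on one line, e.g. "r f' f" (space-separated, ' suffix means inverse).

  after r': (1 4 2 6 5)
  after f: (1 5 2 3 6 4)

r' f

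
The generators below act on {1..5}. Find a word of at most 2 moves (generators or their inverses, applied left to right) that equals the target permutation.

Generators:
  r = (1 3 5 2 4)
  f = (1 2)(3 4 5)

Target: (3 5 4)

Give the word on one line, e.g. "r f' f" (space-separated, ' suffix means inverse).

f f

  after f: (1 2)(3 4 5)
  after f: (3 5 4)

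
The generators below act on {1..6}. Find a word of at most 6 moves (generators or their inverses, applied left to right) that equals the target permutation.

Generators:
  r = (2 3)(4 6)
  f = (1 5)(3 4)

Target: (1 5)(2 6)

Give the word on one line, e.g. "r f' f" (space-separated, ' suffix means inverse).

f r' f' r f

  after f: (1 5)(3 4)
  after r': (1 5)(2 3 6 4)
  after f': (2 4)(3 6)
  after r: (2 6)(3 4)
  after f: (1 5)(2 6)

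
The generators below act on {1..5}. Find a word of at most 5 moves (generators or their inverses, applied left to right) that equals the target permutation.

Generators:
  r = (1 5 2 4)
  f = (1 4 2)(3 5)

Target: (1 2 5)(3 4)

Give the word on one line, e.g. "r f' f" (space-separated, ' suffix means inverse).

f r f' r f

  after f: (1 4 2)(3 5)
  after r: (2 5 3)
  after f': (1 2 3 4)
  after r: (1 4 5 2 3)
  after f: (1 2 5)(3 4)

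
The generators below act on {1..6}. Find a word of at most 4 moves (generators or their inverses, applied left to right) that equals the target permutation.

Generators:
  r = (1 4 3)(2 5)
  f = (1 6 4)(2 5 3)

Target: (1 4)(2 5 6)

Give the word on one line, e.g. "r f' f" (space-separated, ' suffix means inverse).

f r f' f'

  after f: (1 6 4)(2 5 3)
  after r: (1 6 3 5)
  after f': (2 3)(4 6 5)
  after f': (1 4)(2 5 6)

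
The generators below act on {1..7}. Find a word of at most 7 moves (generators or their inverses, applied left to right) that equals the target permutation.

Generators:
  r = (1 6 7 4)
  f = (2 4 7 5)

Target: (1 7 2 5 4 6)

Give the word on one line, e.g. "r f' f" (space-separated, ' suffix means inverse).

  after f: (2 4 7 5)
  after r': (1 4 6)(2 7 5)
  after f': (1 2 4 6)
  after f': (1 5 7 4 6)
  after f': (1 7 2 5 4 6)

f r' f' f' f'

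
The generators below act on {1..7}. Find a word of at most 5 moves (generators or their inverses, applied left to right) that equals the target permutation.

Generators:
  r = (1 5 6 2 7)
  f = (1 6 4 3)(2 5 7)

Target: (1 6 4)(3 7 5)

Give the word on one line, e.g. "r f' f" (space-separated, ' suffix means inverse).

  after r: (1 5 6 2 7)
  after f: (1 7 6 5 4 3)
  after r: (2 7)(3 5 4)
  after f: (1 6 4)(3 7 5)

r f r f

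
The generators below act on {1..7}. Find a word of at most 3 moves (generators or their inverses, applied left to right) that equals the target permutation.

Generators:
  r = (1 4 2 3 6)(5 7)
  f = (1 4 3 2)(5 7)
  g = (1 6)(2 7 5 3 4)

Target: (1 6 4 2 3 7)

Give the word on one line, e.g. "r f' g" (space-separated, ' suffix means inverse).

  after g': (1 6)(2 4 3 5 7)
  after f: (1 6 4 2 3 7)

g' f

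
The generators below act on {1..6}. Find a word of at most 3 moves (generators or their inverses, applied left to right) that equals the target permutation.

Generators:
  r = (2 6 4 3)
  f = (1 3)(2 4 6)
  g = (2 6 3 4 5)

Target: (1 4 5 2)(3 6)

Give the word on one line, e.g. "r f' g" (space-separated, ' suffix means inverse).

r' f' g

  after r': (2 3 4 6)
  after f': (1 3 2)
  after g: (1 4 5 2)(3 6)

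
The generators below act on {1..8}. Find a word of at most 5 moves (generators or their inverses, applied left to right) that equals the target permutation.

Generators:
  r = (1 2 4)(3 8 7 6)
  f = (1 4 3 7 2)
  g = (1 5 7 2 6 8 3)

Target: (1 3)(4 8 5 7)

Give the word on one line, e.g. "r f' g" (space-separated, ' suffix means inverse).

r' f g' r f'

  after r': (1 4 2)(3 6 7 8)
  after f: (1 3 6 2 4)(7 8)
  after g': (1 8 5)(2 4 3)(6 7)
  after r: (1 7 3 4 8 5 2)
  after f': (1 3)(4 8 5 7)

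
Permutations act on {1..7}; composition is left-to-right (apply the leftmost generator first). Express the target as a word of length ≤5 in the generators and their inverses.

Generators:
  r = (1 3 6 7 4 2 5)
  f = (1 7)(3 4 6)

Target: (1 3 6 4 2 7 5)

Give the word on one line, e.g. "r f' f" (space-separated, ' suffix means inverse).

r' f r' r' f'

  after r': (1 5 2 4 7 6 3)
  after f: (1 5 2 6 4)(3 7)
  after r': (1 2 3 6 7)(4 5)
  after r': (1 4 2)(5 7)
  after f': (1 3 6 4 2 7 5)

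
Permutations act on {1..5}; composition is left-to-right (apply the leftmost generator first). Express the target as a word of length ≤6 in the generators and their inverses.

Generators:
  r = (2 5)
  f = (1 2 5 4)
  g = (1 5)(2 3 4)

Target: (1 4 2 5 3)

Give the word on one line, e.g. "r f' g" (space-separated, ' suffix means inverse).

f' g r f

  after f': (1 4 5 2)
  after g: (1 2 5 3 4)
  after r: (1 5 3 4)
  after f: (1 4 2 5 3)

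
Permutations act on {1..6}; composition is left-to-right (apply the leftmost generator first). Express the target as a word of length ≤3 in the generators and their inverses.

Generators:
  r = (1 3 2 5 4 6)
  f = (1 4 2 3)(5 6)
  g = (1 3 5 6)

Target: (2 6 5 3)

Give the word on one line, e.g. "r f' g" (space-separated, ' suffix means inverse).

  after f: (1 4 2 3)(5 6)
  after g: (1 4 2 5)
  after f': (2 6 5 3)

f g f'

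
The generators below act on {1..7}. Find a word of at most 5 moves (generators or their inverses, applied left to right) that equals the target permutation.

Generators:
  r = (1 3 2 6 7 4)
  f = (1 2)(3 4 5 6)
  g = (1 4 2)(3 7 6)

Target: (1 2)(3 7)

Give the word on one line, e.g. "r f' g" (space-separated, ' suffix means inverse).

  after r': (1 4 7 6 2 3)
  after g': (2 6 4 3)
  after r': (1 4)(6 7)
  after g: (1 2)(3 7)

r' g' r' g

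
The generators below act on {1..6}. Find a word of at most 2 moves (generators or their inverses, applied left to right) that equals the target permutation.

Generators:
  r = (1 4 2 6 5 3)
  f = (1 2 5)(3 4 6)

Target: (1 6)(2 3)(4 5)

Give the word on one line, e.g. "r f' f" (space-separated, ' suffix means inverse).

r f

  after r: (1 4 2 6 5 3)
  after f: (1 6)(2 3)(4 5)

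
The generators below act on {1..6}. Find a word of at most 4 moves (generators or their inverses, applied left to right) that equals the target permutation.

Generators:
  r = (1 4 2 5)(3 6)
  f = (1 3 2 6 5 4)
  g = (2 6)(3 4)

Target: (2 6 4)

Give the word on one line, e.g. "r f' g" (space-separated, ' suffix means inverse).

g f' f' r

  after g: (2 6)(3 4)
  after f': (1 4)(3 5 6)
  after f': (1 5 2 3 6)
  after r: (2 6 4)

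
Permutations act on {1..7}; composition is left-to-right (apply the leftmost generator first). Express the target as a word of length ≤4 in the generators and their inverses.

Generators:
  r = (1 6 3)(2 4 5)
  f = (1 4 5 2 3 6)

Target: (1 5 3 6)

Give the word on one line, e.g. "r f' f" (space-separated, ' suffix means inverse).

r' f' r'

  after r': (1 3 6)(2 5 4)
  after f': (1 2 4 5)
  after r': (1 5 3 6)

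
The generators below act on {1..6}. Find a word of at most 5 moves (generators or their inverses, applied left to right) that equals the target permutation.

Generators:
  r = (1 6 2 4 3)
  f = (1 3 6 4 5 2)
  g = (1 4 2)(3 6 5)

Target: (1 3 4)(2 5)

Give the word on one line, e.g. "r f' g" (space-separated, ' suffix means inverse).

g' r' f'

  after g': (1 2 4)(3 5 6)
  after r': (1 6 4 3 5)
  after f': (1 3 4)(2 5)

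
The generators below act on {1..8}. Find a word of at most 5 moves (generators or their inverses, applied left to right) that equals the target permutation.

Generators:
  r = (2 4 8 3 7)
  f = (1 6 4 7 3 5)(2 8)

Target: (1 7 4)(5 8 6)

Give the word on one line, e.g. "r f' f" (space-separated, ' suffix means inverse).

f' r f' r

  after f': (1 5 3 7 4 6)(2 8)
  after r: (1 5 7 8 4 6)(2 3)
  after f': (1 3 8 6 5 4)(2 7)
  after r: (1 7 4)(5 8 6)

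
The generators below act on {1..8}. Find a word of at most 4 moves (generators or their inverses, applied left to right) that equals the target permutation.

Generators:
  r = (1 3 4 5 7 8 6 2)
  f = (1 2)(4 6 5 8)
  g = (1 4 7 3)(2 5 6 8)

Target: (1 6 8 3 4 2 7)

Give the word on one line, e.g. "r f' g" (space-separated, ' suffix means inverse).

  after f: (1 2)(4 6 5 8)
  after g: (1 5 2 4 8 7 3)
  after g: (1 6 8 3 4 2 7)

f g g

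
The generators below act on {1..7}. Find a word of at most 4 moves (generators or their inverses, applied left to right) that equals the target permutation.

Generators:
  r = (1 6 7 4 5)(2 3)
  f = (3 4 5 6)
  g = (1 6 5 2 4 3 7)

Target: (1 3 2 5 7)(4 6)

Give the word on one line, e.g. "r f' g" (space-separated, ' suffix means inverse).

  after f': (3 6 5 4)
  after f': (3 5)(4 6)
  after g: (1 6 3 2 4 5 7)
  after f: (1 3 2 5 7)(4 6)

f' f' g f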